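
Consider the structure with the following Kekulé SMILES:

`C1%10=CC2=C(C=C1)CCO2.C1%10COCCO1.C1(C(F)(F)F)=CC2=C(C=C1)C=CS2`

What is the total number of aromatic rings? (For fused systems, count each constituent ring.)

3

The SMILES encodes a six-membered carbon ring with three alternating C=C double bonds, fused to a five-membered ring containing one oxygen and two sp³ carbons; a six-membered saturated ring with oxygens at positions 1 and 4; a six-membered carbon ring with three alternating C=C double bonds, fused to a five-membered ring containing one sulfur and two C=C double bonds.
The 6-membered ring is fully conjugated (every ring atom contributes a p orbital); 3 ring double bonds give 6 π electrons. That satisfies 4n+2 with n=1, so it is aromatic (benzene ring).
The 5-membered ring with one oxygen has two sp³ carbons, so it is not fully conjugated — not aromatic (oxolane ring).
The 6-membered ring with two oxygens (1,4) has only sp³ atoms, so it is not fully conjugated — not aromatic (1,4-dioxane).
The fused 6/5-membered bicyclic (with one sulfur) is a single π system with 9 sp² atoms and 10 π electrons from ring double bonds plus a heteroatom lone pair. 10 = 4(2)+2, so the system is aromatic and both rings count as aromatic (benzothiophene).
3 of the 5 rings are aromatic. Total: 3.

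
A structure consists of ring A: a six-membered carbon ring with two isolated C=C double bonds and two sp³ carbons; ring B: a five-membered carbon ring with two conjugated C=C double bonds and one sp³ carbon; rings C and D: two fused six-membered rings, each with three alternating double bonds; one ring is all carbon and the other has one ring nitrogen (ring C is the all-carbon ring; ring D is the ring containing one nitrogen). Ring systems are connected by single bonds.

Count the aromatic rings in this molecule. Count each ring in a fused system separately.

2

Ring A has two sp³ carbons, so it is not fully conjugated — not aromatic (1,4-cyclohexadiene).
Ring B has one sp³ carbon, so it is not fully conjugated — not aromatic (cyclopentadiene).
Rings C and D form a fused bicyclic system (with one nitrogen) with 10 sp² atoms and 10 π electrons from ring double bonds. 10 = 4(2)+2, so the system is aromatic and both rings count as aromatic (quinoline).
Aromatic: C, D. Total: 2.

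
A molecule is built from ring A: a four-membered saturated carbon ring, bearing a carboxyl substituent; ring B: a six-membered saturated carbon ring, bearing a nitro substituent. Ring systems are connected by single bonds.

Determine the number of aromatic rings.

0

Ring A has only sp³ atoms, so it is not fully conjugated — not aromatic (cyclobutane).
Ring B has only sp³ atoms, so it is not fully conjugated — not aromatic (cyclohexane).
No ring is aromatic. Total: 0.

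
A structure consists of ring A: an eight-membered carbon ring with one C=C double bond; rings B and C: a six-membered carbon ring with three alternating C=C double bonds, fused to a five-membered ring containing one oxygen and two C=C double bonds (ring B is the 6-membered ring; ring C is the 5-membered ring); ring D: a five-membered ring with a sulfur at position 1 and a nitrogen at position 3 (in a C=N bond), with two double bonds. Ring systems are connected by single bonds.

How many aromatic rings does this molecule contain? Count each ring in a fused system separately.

3

Ring A has six sp³ carbons, so it is not fully conjugated — not aromatic (cyclooctene).
Rings B and C form a fused bicyclic system (with one oxygen) with 9 sp² atoms and 10 π electrons from ring double bonds plus a heteroatom lone pair. 10 = 4(2)+2, so the system is aromatic and both rings count as aromatic (benzofuran).
Ring D is planar and fully conjugated; 2 ring double bonds (4 π electrons) plus a heteroatom lone pair (2) give 6 π electrons. That satisfies 4n+2 with n=1, so ring D is aromatic (thiazole).
Aromatic: B, C, D. Total: 3.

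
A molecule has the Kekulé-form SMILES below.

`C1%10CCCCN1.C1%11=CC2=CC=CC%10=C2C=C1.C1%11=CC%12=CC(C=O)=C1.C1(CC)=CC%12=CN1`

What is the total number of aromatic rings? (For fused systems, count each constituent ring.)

4

The SMILES encodes a six-membered saturated ring of five carbons and one N–H nitrogen; two fused six-membered carbon rings, each with three alternating C=C double bonds; a six-membered carbon ring with three alternating C=C double bonds; a five-membered ring of four carbons and one nitrogen bearing a hydrogen, with two C=C double bonds.
The 6-membered ring with one N–H has only sp³ atoms, so it is not fully conjugated — not aromatic (piperidine).
The fused 6/6-membered bicyclic is a single π system with 10 sp² atoms and 10 π electrons from ring double bonds. 10 = 4(2)+2, so the system is aromatic and both rings count as aromatic (naphthalene).
The 6-membered ring is planar and fully conjugated; 3 ring double bonds give 6 π electrons. Since 6 = 4n+2 (n=1), it is aromatic (benzene).
The 5-membered ring with one N–H is fully conjugated (every ring atom contributes a p orbital); 2 ring double bonds (4 π electrons) plus a heteroatom lone pair (2) give 6 π electrons. That satisfies 4n+2 with n=1, so it is aromatic (pyrrole).
4 of the 5 rings are aromatic. Total: 4.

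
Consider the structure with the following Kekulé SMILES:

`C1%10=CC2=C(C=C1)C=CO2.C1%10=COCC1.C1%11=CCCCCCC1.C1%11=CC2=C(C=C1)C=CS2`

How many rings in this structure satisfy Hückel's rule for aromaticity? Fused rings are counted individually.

4

The SMILES encodes a six-membered carbon ring with three alternating C=C double bonds, fused to a five-membered ring containing one oxygen and two C=C double bonds; a five-membered ring of four carbons and one oxygen, with one C=C double bond and two sp³ carbons; an eight-membered carbon ring with one C=C double bond; a six-membered carbon ring with three alternating C=C double bonds, fused to a five-membered ring containing one sulfur and two C=C double bonds.
The fused 6/5-membered bicyclic (with one oxygen) is a single π system with 9 sp² atoms and 10 π electrons from ring double bonds plus a heteroatom lone pair. 10 = 4(2)+2, so the system is aromatic and both rings count as aromatic (benzofuran).
The 5-membered ring with one oxygen has two sp³ carbons, so it is not fully conjugated — not aromatic (2,3-dihydrofuran).
The 8-membered ring has six sp³ carbons, so it is not fully conjugated — not aromatic (cyclooctene).
The fused 6/5-membered bicyclic (with one sulfur) is a single π system with 9 sp² atoms and 10 π electrons from ring double bonds plus a heteroatom lone pair. 10 = 4(2)+2, so the system is aromatic and both rings count as aromatic (benzothiophene).
4 of the 6 rings are aromatic. Total: 4.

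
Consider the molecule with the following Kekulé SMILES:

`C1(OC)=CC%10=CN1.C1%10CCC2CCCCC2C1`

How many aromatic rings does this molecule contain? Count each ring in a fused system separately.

1

The SMILES encodes a five-membered ring of four carbons and one nitrogen bearing a hydrogen, with two C=C double bonds; two fused six-membered saturated carbon rings.
The 5-membered ring with one N–H is fully conjugated (every ring atom contributes a p orbital); 2 ring double bonds (4 π electrons) plus a heteroatom lone pair (2) give 6 π electrons. That satisfies 4n+2 with n=1, so it is aromatic (pyrrole).
The 6-membered ring has only sp³ atoms, so it is not fully conjugated — not aromatic (cyclohexane ring).
The second 6-membered ring has only sp³ atoms, so it is not fully conjugated — not aromatic (cyclohexane ring).
1 of the 3 rings is aromatic. Total: 1.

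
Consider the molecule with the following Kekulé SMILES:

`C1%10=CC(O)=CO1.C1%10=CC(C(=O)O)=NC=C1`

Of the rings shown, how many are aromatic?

The SMILES encodes a five-membered ring of four carbons and one oxygen, with two C=C double bonds; a six-membered ring of five carbons and one nitrogen with three alternating double bonds.
The 5-membered ring with one oxygen has a continuous p-orbital overlap around the ring; 2 ring double bonds (4 π electrons) plus a heteroatom lone pair (2) give 6 π electrons. 6 = 4(1)+2, so it is aromatic (furan).
The 6-membered ring with one nitrogen is planar and fully conjugated; 3 ring double bonds give 6 π electrons. Since 6 = 4n+2 (n=1), it is aromatic (pyridine).
2 of the 2 rings are aromatic. Total: 2.

2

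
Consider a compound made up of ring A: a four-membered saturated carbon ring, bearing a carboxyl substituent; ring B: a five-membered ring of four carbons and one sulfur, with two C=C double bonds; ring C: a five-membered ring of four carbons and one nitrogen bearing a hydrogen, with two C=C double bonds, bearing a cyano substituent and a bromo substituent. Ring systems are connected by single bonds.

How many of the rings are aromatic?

Ring A has only sp³ atoms, so it is not fully conjugated — not aromatic (cyclobutane).
Ring B has a continuous p-orbital overlap around the ring; 2 ring double bonds (4 π electrons) plus a heteroatom lone pair (2) give 6 π electrons. Since 6 = 4n+2 (n=1), ring B is aromatic (thiophene).
Ring C is fully conjugated (every ring atom contributes a p orbital); 2 ring double bonds (4 π electrons) plus a heteroatom lone pair (2) give 6 π electrons. That satisfies 4n+2 with n=1, so ring C is aromatic (pyrrole).
Aromatic: B, C. Total: 2.

2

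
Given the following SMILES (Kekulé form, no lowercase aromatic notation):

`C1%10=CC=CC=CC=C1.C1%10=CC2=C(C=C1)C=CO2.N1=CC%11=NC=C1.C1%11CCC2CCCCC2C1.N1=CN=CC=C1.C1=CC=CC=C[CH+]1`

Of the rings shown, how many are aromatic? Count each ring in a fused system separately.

5

The SMILES encodes an eight-membered carbon ring with four alternating C=C double bonds; a six-membered carbon ring with three alternating C=C double bonds, fused to a five-membered ring containing one oxygen and two C=C double bonds; a six-membered ring with nitrogens at positions 1 and 4 and three alternating double bonds; two fused six-membered saturated carbon rings; a six-membered ring with nitrogens at positions 1 and 3 and three alternating double bonds; a seven-membered all-carbon ring bearing a positive charge on one carbon, with three C=C double bonds.
The 8-membered ring has only sp² ring atoms; a planar conformation would have a fully conjugated π system of 8 electrons. But 8 = 4(2), which is 4n not 4n+2, so it is not aromatic (cyclooctatetraene) — cyclooctatetraene distorts into a non-planar tub to avoid antiaromaticity.
The fused 6/5-membered bicyclic (with one oxygen) is a single π system with 9 sp² atoms and 10 π electrons from ring double bonds plus a heteroatom lone pair. 10 = 4(2)+2, so the system is aromatic and both rings count as aromatic (benzofuran).
The 6-membered ring with two nitrogens (1,4) has a continuous p-orbital overlap around the ring; 3 ring double bonds give 6 π electrons. 6 = 4(1)+2, so it is aromatic (pyrazine).
The 6-membered ring has only sp³ atoms, so it is not fully conjugated — not aromatic (cyclohexane ring).
The second 6-membered ring has only sp³ atoms, so it is not fully conjugated — not aromatic (cyclohexane ring).
The 6-membered ring with two nitrogens (1,3) has a continuous p-orbital overlap around the ring; 3 ring double bonds give 6 π electrons. Since 6 = 4n+2 (n=1), it is aromatic (pyrimidine).
The 7-membered ring is fully conjugated (every ring atom contributes a p orbital); 3 ring double bonds (6 π electrons) plus the carbocation's empty p orbital (0, but keeps the ring conjugated) give 6 π electrons. That satisfies 4n+2 with n=1, so it is aromatic (tropylium cation).
5 of the 8 rings are aromatic. Total: 5.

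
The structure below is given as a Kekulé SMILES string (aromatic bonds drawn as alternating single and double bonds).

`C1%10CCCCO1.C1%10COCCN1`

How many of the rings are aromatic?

0

The SMILES encodes a six-membered saturated ring of five carbons and one oxygen; a six-membered saturated ring with an oxygen and an N–H nitrogen at positions 1 and 4.
The 6-membered ring with one oxygen has only sp³ atoms, so it is not fully conjugated — not aromatic (tetrahydropyran).
The 6-membered ring with one oxygen and one N–H (1,4) has only sp³ atoms, so it is not fully conjugated — not aromatic (morpholine).
None of the rings are aromatic. Total: 0.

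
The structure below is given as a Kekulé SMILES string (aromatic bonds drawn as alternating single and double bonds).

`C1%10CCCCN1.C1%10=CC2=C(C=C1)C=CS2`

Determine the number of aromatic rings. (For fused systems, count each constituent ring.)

The SMILES encodes a six-membered saturated ring of five carbons and one N–H nitrogen; a six-membered carbon ring with three alternating C=C double bonds, fused to a five-membered ring containing one sulfur and two C=C double bonds.
The 6-membered ring with one N–H has only sp³ atoms, so it is not fully conjugated — not aromatic (piperidine).
The fused 6/5-membered bicyclic (with one sulfur) is a single π system with 9 sp² atoms and 10 π electrons from ring double bonds plus a heteroatom lone pair. 10 = 4(2)+2, so the system is aromatic and both rings count as aromatic (benzothiophene).
2 of the 3 rings are aromatic. Total: 2.

2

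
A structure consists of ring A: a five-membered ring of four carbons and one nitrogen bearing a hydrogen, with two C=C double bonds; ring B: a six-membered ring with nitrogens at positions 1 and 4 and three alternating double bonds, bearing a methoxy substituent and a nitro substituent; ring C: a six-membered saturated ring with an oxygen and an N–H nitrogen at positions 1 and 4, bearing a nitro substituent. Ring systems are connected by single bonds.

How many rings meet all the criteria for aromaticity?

2

Ring A is fully conjugated (every ring atom contributes a p orbital); 2 ring double bonds (4 π electrons) plus a heteroatom lone pair (2) give 6 π electrons. Since 6 = 4n+2 (n=1), ring A is aromatic (pyrrole).
Ring B is planar and fully conjugated; 3 ring double bonds give 6 π electrons. That satisfies 4n+2 with n=1, so ring B is aromatic (pyrazine).
Ring C has only sp³ atoms, so it is not fully conjugated — not aromatic (morpholine).
Aromatic: A, B. Total: 2.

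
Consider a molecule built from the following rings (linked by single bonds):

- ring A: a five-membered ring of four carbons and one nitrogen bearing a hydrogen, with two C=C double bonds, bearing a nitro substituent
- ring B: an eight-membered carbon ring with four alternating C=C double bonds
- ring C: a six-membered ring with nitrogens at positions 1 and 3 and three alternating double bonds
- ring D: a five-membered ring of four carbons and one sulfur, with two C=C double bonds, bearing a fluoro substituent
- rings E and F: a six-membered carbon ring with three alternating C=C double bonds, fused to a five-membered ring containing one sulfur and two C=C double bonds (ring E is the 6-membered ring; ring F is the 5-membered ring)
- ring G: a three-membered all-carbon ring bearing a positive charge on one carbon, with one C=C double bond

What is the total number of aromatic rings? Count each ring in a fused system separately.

6

Ring A is planar and fully conjugated; 2 ring double bonds (4 π electrons) plus a heteroatom lone pair (2) give 6 π electrons. 6 = 4(1)+2, so ring A is aromatic (pyrrole).
Ring B has only sp² ring atoms; a planar conformation would have a fully conjugated π system of 8 electrons. But 8 = 4(2), which is 4n not 4n+2, so ring B is not aromatic (cyclooctatetraene) — cyclooctatetraene distorts into a non-planar tub to avoid antiaromaticity.
Ring C is planar and fully conjugated; 3 ring double bonds give 6 π electrons. That satisfies 4n+2 with n=1, so ring C is aromatic (pyrimidine).
Ring D is planar and fully conjugated; 2 ring double bonds (4 π electrons) plus a heteroatom lone pair (2) give 6 π electrons. 6 = 4(1)+2, so ring D is aromatic (thiophene).
Rings E and F form a fused bicyclic system (with one sulfur) with 9 sp² atoms and 10 π electrons from ring double bonds plus a heteroatom lone pair. 10 = 4(2)+2, so the system is aromatic and both rings count as aromatic (benzothiophene).
Ring G has a continuous p-orbital overlap around the ring; 1 ring double bond (2 π electrons) plus the carbocation's empty p orbital (0, but keeps the ring conjugated) give 2 π electrons. 2 = 4(0)+2, so ring G is aromatic (cyclopropenyl cation).
Aromatic: A, C, D, E, F, G. Total: 6.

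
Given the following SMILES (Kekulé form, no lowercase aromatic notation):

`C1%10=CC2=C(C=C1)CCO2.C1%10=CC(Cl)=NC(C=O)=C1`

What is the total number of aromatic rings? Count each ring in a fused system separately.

2

The SMILES encodes a six-membered carbon ring with three alternating C=C double bonds, fused to a five-membered ring containing one oxygen and two sp³ carbons; a six-membered ring of five carbons and one nitrogen with three alternating double bonds.
The 6-membered ring is planar and fully conjugated; 3 ring double bonds give 6 π electrons. 6 = 4(1)+2, so it is aromatic (benzene ring).
The 5-membered ring with one oxygen has two sp³ carbons, so it is not fully conjugated — not aromatic (oxolane ring).
The 6-membered ring with one nitrogen is fully conjugated (every ring atom contributes a p orbital); 3 ring double bonds give 6 π electrons. That satisfies 4n+2 with n=1, so it is aromatic (pyridine).
2 of the 3 rings are aromatic. Total: 2.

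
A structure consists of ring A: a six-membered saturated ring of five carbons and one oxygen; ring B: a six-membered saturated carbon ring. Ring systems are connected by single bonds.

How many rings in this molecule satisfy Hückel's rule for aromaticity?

0

Ring A has only sp³ atoms, so it is not fully conjugated — not aromatic (tetrahydropyran).
Ring B has only sp³ atoms, so it is not fully conjugated — not aromatic (cyclohexane).
No ring is aromatic. Total: 0.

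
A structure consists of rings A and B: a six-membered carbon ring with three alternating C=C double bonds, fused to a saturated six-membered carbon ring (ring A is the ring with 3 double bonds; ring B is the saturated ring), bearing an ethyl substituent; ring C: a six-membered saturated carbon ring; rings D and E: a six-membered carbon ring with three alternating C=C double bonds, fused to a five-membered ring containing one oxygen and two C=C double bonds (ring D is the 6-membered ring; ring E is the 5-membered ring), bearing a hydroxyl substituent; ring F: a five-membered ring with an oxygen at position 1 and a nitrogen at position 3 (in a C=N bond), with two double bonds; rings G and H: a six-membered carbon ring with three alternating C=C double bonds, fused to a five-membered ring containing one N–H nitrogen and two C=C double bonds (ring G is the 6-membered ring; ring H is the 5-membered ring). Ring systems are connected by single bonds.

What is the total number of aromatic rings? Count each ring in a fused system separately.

Ring A is planar and fully conjugated; 3 ring double bonds give 6 π electrons. That satisfies 4n+2 with n=1, so ring A is aromatic (benzene ring).
Ring B has four sp³ carbons, so it is not fully conjugated — not aromatic (cyclohexane ring).
Ring C has only sp³ atoms, so it is not fully conjugated — not aromatic (cyclohexane).
Rings D and E form a fused bicyclic system (with one oxygen) with 9 sp² atoms and 10 π electrons from ring double bonds plus a heteroatom lone pair. 10 = 4(2)+2, so the system is aromatic and both rings count as aromatic (benzofuran).
Ring F is fully conjugated (every ring atom contributes a p orbital); 2 ring double bonds (4 π electrons) plus a heteroatom lone pair (2) give 6 π electrons. Since 6 = 4n+2 (n=1), ring F is aromatic (oxazole).
Rings G and H form a fused bicyclic system (with one N–H) with 9 sp² atoms and 10 π electrons from ring double bonds plus a heteroatom lone pair. 10 = 4(2)+2, so the system is aromatic and both rings count as aromatic (indole).
Aromatic: A, D, E, F, G, H. Total: 6.

6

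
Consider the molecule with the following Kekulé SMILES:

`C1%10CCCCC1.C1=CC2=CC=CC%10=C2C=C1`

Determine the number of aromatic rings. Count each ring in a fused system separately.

The SMILES encodes a six-membered saturated carbon ring; two fused six-membered carbon rings, each with three alternating C=C double bonds.
The 6-membered ring has only sp³ atoms, so it is not fully conjugated — not aromatic (cyclohexane).
The fused 6/6-membered bicyclic is a single π system with 10 sp² atoms and 10 π electrons from ring double bonds. 10 = 4(2)+2, so the system is aromatic and both rings count as aromatic (naphthalene).
2 of the 3 rings are aromatic. Total: 2.

2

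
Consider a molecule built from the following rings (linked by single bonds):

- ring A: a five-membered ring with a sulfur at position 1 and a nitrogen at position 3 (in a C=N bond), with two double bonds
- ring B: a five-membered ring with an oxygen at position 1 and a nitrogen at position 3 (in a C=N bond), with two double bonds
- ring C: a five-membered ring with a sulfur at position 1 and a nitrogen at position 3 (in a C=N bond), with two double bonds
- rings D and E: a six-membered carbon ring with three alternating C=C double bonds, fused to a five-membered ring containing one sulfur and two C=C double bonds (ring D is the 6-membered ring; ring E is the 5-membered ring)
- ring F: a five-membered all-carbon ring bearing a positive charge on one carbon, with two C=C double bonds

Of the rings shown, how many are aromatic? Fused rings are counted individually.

Ring A is planar and fully conjugated; 2 ring double bonds (4 π electrons) plus a heteroatom lone pair (2) give 6 π electrons. 6 = 4(1)+2, so ring A is aromatic (thiazole).
Ring B has a continuous p-orbital overlap around the ring; 2 ring double bonds (4 π electrons) plus a heteroatom lone pair (2) give 6 π electrons. 6 = 4(1)+2, so ring B is aromatic (oxazole).
Ring C is planar and fully conjugated; 2 ring double bonds (4 π electrons) plus a heteroatom lone pair (2) give 6 π electrons. That satisfies 4n+2 with n=1, so ring C is aromatic (thiazole).
Rings D and E form a fused bicyclic system (with one sulfur) with 9 sp² atoms and 10 π electrons from ring double bonds plus a heteroatom lone pair. 10 = 4(2)+2, so the system is aromatic and both rings count as aromatic (benzothiophene).
Ring F has only sp² ring atoms; a planar conformation would have a fully conjugated π system of 4 electrons. But 4 = 4(1), which is 4n not 4n+2, so ring F is not aromatic (cyclopentadienyl cation).
Aromatic: A, B, C, D, E. Total: 5.

5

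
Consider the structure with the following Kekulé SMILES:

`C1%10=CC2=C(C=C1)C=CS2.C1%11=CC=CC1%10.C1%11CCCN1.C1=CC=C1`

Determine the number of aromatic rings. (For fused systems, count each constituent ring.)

2

The SMILES encodes a six-membered carbon ring with three alternating C=C double bonds, fused to a five-membered ring containing one sulfur and two C=C double bonds; a five-membered carbon ring with two conjugated C=C double bonds and one sp³ carbon; a five-membered saturated ring of four carbons and one N–H nitrogen; a four-membered carbon ring with two alternating C=C double bonds.
The fused 6/5-membered bicyclic (with one sulfur) is a single π system with 9 sp² atoms and 10 π electrons from ring double bonds plus a heteroatom lone pair. 10 = 4(2)+2, so the system is aromatic and both rings count as aromatic (benzothiophene).
The 5-membered ring has one sp³ carbon, so it is not fully conjugated — not aromatic (cyclopentadiene).
The 5-membered ring with one N–H has only sp³ atoms, so it is not fully conjugated — not aromatic (pyrrolidine).
The 4-membered ring has only sp² ring atoms; a planar conformation would have a fully conjugated π system of 4 electrons. But 4 = 4(1), which is 4n not 4n+2, so it is not aromatic (cyclobutadiene) — cyclobutadiene is antiaromatic and distorts to a rectangle.
2 of the 5 rings are aromatic. Total: 2.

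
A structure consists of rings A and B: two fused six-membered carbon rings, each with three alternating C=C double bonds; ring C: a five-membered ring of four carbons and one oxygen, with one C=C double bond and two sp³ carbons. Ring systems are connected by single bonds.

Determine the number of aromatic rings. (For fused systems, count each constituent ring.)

2

Rings A and B form a fused bicyclic system with 10 sp² atoms and 10 π electrons from ring double bonds. 10 = 4(2)+2, so the system is aromatic and both rings count as aromatic (naphthalene).
Ring C has two sp³ carbons, so it is not fully conjugated — not aromatic (2,3-dihydrofuran).
Aromatic: A, B. Total: 2.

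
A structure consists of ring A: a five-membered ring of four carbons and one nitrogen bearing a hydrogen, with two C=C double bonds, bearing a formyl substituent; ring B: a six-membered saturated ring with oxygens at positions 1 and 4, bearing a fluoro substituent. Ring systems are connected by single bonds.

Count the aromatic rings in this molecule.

Ring A has a continuous p-orbital overlap around the ring; 2 ring double bonds (4 π electrons) plus a heteroatom lone pair (2) give 6 π electrons. 6 = 4(1)+2, so ring A is aromatic (pyrrole).
Ring B has only sp³ atoms, so it is not fully conjugated — not aromatic (1,4-dioxane).
Aromatic: A. Total: 1.

1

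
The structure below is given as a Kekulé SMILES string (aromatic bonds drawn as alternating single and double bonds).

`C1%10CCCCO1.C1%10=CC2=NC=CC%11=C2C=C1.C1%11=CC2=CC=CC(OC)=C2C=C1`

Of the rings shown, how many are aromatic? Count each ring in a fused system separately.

The SMILES encodes a six-membered saturated ring of five carbons and one oxygen; two fused six-membered rings, each with three alternating double bonds; one ring is all carbon and the other has one ring nitrogen; two fused six-membered carbon rings, each with three alternating C=C double bonds.
The 6-membered ring with one oxygen has only sp³ atoms, so it is not fully conjugated — not aromatic (tetrahydropyran).
The fused 6/6-membered bicyclic (with one nitrogen) is a single π system with 10 sp² atoms and 10 π electrons from ring double bonds. 10 = 4(2)+2, so the system is aromatic and both rings count as aromatic (quinoline).
The fused 6/6-membered bicyclic is a single π system with 10 sp² atoms and 10 π electrons from ring double bonds. 10 = 4(2)+2, so the system is aromatic and both rings count as aromatic (naphthalene).
4 of the 5 rings are aromatic. Total: 4.

4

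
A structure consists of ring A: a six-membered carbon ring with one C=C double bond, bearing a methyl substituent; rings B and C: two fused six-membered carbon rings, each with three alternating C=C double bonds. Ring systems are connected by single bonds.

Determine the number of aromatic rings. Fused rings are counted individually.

Ring A has four sp³ carbons, so it is not fully conjugated — not aromatic (cyclohexene).
Rings B and C form a fused bicyclic system with 10 sp² atoms and 10 π electrons from ring double bonds. 10 = 4(2)+2, so the system is aromatic and both rings count as aromatic (naphthalene).
Aromatic: B, C. Total: 2.

2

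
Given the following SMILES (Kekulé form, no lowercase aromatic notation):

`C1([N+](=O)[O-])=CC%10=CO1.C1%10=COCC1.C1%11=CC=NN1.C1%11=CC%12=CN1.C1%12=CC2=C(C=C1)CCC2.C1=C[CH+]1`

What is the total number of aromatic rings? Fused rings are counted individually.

5

The SMILES encodes a five-membered ring of four carbons and one oxygen, with two C=C double bonds; a five-membered ring of four carbons and one oxygen, with one C=C double bond and two sp³ carbons; a five-membered ring with two adjacent nitrogens (one bearing H, one in a double bond) and two double bonds; a five-membered ring of four carbons and one nitrogen bearing a hydrogen, with two C=C double bonds; a six-membered carbon ring with three alternating C=C double bonds, fused to a saturated five-membered carbon ring; a three-membered all-carbon ring bearing a positive charge on one carbon, with one C=C double bond.
The 5-membered ring with one oxygen has a continuous p-orbital overlap around the ring; 2 ring double bonds (4 π electrons) plus a heteroatom lone pair (2) give 6 π electrons. That satisfies 4n+2 with n=1, so it is aromatic (furan).
The second 5-membered ring with one oxygen has two sp³ carbons, so it is not fully conjugated — not aromatic (2,3-dihydrofuran).
The 5-membered ring with two adjacent nitrogens (one N–H, one =N–) is planar and fully conjugated; 2 ring double bonds (4 π electrons) plus a heteroatom lone pair (2) give 6 π electrons. That satisfies 4n+2 with n=1, so it is aromatic (pyrazole).
The 5-membered ring with one N–H is fully conjugated (every ring atom contributes a p orbital); 2 ring double bonds (4 π electrons) plus a heteroatom lone pair (2) give 6 π electrons. That satisfies 4n+2 with n=1, so it is aromatic (pyrrole).
The 6-membered ring is planar and fully conjugated; 3 ring double bonds give 6 π electrons. That satisfies 4n+2 with n=1, so it is aromatic (benzene ring).
The 5-membered ring has three sp³ carbons, so it is not fully conjugated — not aromatic (cyclopentane ring).
The 3-membered ring has a continuous p-orbital overlap around the ring; 1 ring double bond (2 π electrons) plus the carbocation's empty p orbital (0, but keeps the ring conjugated) give 2 π electrons. Since 2 = 4n+2 (n=0), it is aromatic (cyclopropenyl cation).
5 of the 7 rings are aromatic. Total: 5.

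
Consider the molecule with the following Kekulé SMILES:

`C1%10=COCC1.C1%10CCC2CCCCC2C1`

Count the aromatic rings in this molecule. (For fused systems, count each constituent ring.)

The SMILES encodes a five-membered ring of four carbons and one oxygen, with one C=C double bond and two sp³ carbons; two fused six-membered saturated carbon rings.
The 5-membered ring with one oxygen has two sp³ carbons, so it is not fully conjugated — not aromatic (2,3-dihydrofuran).
The 6-membered ring has only sp³ atoms, so it is not fully conjugated — not aromatic (cyclohexane ring).
The second 6-membered ring has only sp³ atoms, so it is not fully conjugated — not aromatic (cyclohexane ring).
None of the rings are aromatic. Total: 0.

0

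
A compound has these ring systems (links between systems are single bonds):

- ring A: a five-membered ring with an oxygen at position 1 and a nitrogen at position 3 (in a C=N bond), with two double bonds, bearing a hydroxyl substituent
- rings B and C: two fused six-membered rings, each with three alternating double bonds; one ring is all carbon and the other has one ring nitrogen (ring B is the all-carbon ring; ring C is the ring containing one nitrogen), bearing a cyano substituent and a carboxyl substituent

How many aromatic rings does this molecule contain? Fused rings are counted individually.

Ring A has a continuous p-orbital overlap around the ring; 2 ring double bonds (4 π electrons) plus a heteroatom lone pair (2) give 6 π electrons. Since 6 = 4n+2 (n=1), ring A is aromatic (oxazole).
Rings B and C form a fused bicyclic system (with one nitrogen) with 10 sp² atoms and 10 π electrons from ring double bonds. 10 = 4(2)+2, so the system is aromatic and both rings count as aromatic (quinoline).
Aromatic: A, B, C. Total: 3.

3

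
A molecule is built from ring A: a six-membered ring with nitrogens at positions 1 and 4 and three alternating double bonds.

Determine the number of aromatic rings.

1

Ring A is planar and fully conjugated; 3 ring double bonds give 6 π electrons. That satisfies 4n+2 with n=1, so ring A is aromatic (pyrazine).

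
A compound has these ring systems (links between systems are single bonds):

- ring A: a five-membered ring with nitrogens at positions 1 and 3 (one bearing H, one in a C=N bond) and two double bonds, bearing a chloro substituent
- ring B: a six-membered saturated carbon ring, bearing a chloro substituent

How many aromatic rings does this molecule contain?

1

Ring A is fully conjugated (every ring atom contributes a p orbital); 2 ring double bonds (4 π electrons) plus a heteroatom lone pair (2) give 6 π electrons. Since 6 = 4n+2 (n=1), ring A is aromatic (imidazole).
Ring B has only sp³ atoms, so it is not fully conjugated — not aromatic (cyclohexane).
Aromatic: A. Total: 1.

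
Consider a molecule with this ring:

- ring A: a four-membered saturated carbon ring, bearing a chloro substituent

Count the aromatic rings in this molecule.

0

Ring A has only sp³ atoms, so it is not fully conjugated — not aromatic (cyclobutane).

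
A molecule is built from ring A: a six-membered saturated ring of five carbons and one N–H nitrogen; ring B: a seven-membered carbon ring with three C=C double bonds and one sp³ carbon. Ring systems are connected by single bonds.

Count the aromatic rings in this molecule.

0

Ring A has only sp³ atoms, so it is not fully conjugated — not aromatic (piperidine).
Ring B has one sp³ carbon, so it is not fully conjugated — not aromatic (cycloheptatriene).
No ring is aromatic. Total: 0.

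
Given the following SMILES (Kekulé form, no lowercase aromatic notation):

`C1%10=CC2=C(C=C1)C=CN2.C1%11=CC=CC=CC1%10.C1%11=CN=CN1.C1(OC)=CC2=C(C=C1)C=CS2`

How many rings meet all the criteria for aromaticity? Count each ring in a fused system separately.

5

The SMILES encodes a six-membered carbon ring with three alternating C=C double bonds, fused to a five-membered ring containing one N–H nitrogen and two C=C double bonds; a seven-membered carbon ring with three C=C double bonds and one sp³ carbon; a five-membered ring with nitrogens at positions 1 and 3 (one bearing H, one in a C=N bond) and two double bonds; a six-membered carbon ring with three alternating C=C double bonds, fused to a five-membered ring containing one sulfur and two C=C double bonds.
The fused 6/5-membered bicyclic (with one N–H) is a single π system with 9 sp² atoms and 10 π electrons from ring double bonds plus a heteroatom lone pair. 10 = 4(2)+2, so the system is aromatic and both rings count as aromatic (indole).
The 7-membered ring has one sp³ carbon, so it is not fully conjugated — not aromatic (cycloheptatriene).
The 5-membered ring with two nitrogens (one N–H, one =N–) is planar and fully conjugated; 2 ring double bonds (4 π electrons) plus a heteroatom lone pair (2) give 6 π electrons. 6 = 4(1)+2, so it is aromatic (imidazole).
The fused 6/5-membered bicyclic (with one sulfur) is a single π system with 9 sp² atoms and 10 π electrons from ring double bonds plus a heteroatom lone pair. 10 = 4(2)+2, so the system is aromatic and both rings count as aromatic (benzothiophene).
5 of the 6 rings are aromatic. Total: 5.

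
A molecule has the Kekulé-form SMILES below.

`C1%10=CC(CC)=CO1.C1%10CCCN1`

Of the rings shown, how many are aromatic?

1

The SMILES encodes a five-membered ring of four carbons and one oxygen, with two C=C double bonds; a five-membered saturated ring of four carbons and one N–H nitrogen.
The 5-membered ring with one oxygen is fully conjugated (every ring atom contributes a p orbital); 2 ring double bonds (4 π electrons) plus a heteroatom lone pair (2) give 6 π electrons. Since 6 = 4n+2 (n=1), it is aromatic (furan).
The 5-membered ring with one N–H has only sp³ atoms, so it is not fully conjugated — not aromatic (pyrrolidine).
1 of the 2 rings is aromatic. Total: 1.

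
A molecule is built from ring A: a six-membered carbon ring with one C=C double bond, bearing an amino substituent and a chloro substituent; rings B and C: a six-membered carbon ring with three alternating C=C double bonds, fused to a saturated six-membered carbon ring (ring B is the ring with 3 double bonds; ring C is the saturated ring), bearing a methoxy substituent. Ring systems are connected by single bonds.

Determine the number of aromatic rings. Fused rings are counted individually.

1

Ring A has four sp³ carbons, so it is not fully conjugated — not aromatic (cyclohexene).
Ring B is fully conjugated (every ring atom contributes a p orbital); 3 ring double bonds give 6 π electrons. That satisfies 4n+2 with n=1, so ring B is aromatic (benzene ring).
Ring C has four sp³ carbons, so it is not fully conjugated — not aromatic (cyclohexane ring).
Aromatic: B. Total: 1.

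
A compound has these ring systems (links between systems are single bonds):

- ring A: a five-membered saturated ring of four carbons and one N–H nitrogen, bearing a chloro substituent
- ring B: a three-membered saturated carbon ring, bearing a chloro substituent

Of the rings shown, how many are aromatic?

0

Ring A has only sp³ atoms, so it is not fully conjugated — not aromatic (pyrrolidine).
Ring B has only sp³ atoms, so it is not fully conjugated — not aromatic (cyclopropane).
No ring is aromatic. Total: 0.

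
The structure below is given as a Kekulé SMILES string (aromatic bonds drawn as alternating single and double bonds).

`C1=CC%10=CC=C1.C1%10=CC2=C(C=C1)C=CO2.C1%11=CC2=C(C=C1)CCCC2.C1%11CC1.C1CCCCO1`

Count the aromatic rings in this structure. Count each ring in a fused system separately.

The SMILES encodes a six-membered carbon ring with three alternating C=C double bonds; a six-membered carbon ring with three alternating C=C double bonds, fused to a five-membered ring containing one oxygen and two C=C double bonds; a six-membered carbon ring with three alternating C=C double bonds, fused to a saturated six-membered carbon ring; a three-membered saturated carbon ring; a six-membered saturated ring of five carbons and one oxygen.
The 6-membered ring is fully conjugated (every ring atom contributes a p orbital); 3 ring double bonds give 6 π electrons. 6 = 4(1)+2, so it is aromatic (benzene).
The fused 6/5-membered bicyclic (with one oxygen) is a single π system with 9 sp² atoms and 10 π electrons from ring double bonds plus a heteroatom lone pair. 10 = 4(2)+2, so the system is aromatic and both rings count as aromatic (benzofuran).
The second 6-membered ring is fully conjugated (every ring atom contributes a p orbital); 3 ring double bonds give 6 π electrons. 6 = 4(1)+2, so it is aromatic (benzene ring).
The third 6-membered ring has four sp³ carbons, so it is not fully conjugated — not aromatic (cyclohexane ring).
The 3-membered ring has only sp³ atoms, so it is not fully conjugated — not aromatic (cyclopropane).
The 6-membered ring with one oxygen has only sp³ atoms, so it is not fully conjugated — not aromatic (tetrahydropyran).
4 of the 7 rings are aromatic. Total: 4.

4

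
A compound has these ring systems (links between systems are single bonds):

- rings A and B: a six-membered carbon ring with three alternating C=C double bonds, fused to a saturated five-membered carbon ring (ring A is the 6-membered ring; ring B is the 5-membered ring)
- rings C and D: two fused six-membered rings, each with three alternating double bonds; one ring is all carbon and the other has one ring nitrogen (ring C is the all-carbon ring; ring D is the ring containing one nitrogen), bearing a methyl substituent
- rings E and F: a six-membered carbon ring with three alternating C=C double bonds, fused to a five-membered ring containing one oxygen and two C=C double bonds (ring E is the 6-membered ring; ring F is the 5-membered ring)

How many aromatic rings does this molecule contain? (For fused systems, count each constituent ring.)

Ring A has a continuous p-orbital overlap around the ring; 3 ring double bonds give 6 π electrons. 6 = 4(1)+2, so ring A is aromatic (benzene ring).
Ring B has three sp³ carbons, so it is not fully conjugated — not aromatic (cyclopentane ring).
Rings C and D form a fused bicyclic system (with one nitrogen) with 10 sp² atoms and 10 π electrons from ring double bonds. 10 = 4(2)+2, so the system is aromatic and both rings count as aromatic (quinoline).
Rings E and F form a fused bicyclic system (with one oxygen) with 9 sp² atoms and 10 π electrons from ring double bonds plus a heteroatom lone pair. 10 = 4(2)+2, so the system is aromatic and both rings count as aromatic (benzofuran).
Aromatic: A, C, D, E, F. Total: 5.

5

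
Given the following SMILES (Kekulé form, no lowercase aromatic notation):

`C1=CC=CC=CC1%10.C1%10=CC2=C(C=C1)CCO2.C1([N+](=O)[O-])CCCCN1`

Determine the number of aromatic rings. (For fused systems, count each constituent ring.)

The SMILES encodes a seven-membered carbon ring with three C=C double bonds and one sp³ carbon; a six-membered carbon ring with three alternating C=C double bonds, fused to a five-membered ring containing one oxygen and two sp³ carbons; a six-membered saturated ring of five carbons and one N–H nitrogen.
The 7-membered ring has one sp³ carbon, so it is not fully conjugated — not aromatic (cycloheptatriene).
The 6-membered ring is planar and fully conjugated; 3 ring double bonds give 6 π electrons. That satisfies 4n+2 with n=1, so it is aromatic (benzene ring).
The 5-membered ring with one oxygen has two sp³ carbons, so it is not fully conjugated — not aromatic (oxolane ring).
The 6-membered ring with one N–H has only sp³ atoms, so it is not fully conjugated — not aromatic (piperidine).
1 of the 4 rings is aromatic. Total: 1.

1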